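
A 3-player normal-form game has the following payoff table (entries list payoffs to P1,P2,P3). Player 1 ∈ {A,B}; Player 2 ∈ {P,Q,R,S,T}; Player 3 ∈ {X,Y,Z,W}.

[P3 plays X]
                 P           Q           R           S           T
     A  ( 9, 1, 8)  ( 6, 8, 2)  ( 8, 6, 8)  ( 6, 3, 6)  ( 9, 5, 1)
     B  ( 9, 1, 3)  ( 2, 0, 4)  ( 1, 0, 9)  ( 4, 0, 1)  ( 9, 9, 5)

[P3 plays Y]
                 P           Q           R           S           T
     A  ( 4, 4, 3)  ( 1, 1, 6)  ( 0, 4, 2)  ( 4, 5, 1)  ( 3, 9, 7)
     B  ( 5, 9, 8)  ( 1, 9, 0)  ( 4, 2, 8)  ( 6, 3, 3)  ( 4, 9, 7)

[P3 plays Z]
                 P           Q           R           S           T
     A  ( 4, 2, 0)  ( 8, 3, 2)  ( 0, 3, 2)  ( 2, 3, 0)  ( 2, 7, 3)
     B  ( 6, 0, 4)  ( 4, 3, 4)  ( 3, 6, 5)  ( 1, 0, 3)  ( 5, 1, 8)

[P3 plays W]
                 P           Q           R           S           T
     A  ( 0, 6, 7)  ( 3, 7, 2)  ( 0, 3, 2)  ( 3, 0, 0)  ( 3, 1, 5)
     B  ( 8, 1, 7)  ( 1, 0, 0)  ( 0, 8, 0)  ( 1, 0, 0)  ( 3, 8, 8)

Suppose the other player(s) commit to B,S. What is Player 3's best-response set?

u_3(X vs B,S) = 1
u_3(Y vs B,S) = 3
u_3(Z vs B,S) = 3
u_3(W vs B,S) = 0
max payoff 3 at {Y,Z}

argmax u_3 = {Y,Z}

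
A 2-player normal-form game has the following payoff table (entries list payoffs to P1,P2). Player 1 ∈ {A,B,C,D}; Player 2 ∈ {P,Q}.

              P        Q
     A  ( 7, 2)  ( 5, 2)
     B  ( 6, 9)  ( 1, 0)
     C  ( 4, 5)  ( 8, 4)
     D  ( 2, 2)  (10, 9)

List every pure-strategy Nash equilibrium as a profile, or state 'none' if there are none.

Nash profiles: (A,P), (D,Q)

(A,P): NE
(A,Q): not NE [P1→D gives 10>5]
(B,P): not NE [P1→A gives 7>6]
(B,Q): not NE [P1→D gives 10>1; P2→P gives 9>0]
(C,P): not NE [P1→A gives 7>4]
(C,Q): not NE [P1→D gives 10>8; P2→P gives 5>4]
(D,P): not NE [P1→A gives 7>2; P2→Q gives 9>2]
(D,Q): NE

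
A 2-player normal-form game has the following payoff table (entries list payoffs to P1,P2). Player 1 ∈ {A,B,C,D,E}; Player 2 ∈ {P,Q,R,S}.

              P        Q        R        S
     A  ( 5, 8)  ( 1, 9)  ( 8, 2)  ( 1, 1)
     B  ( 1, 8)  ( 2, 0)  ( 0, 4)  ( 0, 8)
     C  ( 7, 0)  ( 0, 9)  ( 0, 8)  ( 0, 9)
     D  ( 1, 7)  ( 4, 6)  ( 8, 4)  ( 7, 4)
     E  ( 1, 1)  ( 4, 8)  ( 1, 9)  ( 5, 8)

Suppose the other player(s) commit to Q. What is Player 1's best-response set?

u_1(A vs Q) = 1
u_1(B vs Q) = 2
u_1(C vs Q) = 0
u_1(D vs Q) = 4
u_1(E vs Q) = 4
max payoff 4 at {D,E}

argmax u_1 = {D,E}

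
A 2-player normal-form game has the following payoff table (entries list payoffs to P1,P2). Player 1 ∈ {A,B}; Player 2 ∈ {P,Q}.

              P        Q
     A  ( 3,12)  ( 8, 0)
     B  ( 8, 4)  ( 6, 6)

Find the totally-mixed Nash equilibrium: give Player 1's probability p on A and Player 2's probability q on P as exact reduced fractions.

P1 indiff ⇒ q·3+(1-q)·8 = q·8+(1-q)·6 ⇒ q(-5) = (1-q)(-2) ⇒ q = 2/7
P2 indiff ⇒ p·12+(1-p)·4 = p·0+(1-p)·6 ⇒ p(12) = (1-p)(2) ⇒ p = 1/7

P1 mixes 1/7 on A; P2 mixes 2/7 on P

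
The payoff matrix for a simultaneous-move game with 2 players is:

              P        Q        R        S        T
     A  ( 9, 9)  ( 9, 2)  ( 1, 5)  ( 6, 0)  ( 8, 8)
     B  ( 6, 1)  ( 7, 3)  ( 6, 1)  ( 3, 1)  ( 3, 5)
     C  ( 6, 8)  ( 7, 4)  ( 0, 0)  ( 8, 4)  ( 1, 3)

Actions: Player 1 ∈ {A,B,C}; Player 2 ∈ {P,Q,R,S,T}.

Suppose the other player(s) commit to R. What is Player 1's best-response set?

u_1(A vs R) = 1
u_1(B vs R) = 6
u_1(C vs R) = 0
max payoff 6 at {B}

BR_1 = {B}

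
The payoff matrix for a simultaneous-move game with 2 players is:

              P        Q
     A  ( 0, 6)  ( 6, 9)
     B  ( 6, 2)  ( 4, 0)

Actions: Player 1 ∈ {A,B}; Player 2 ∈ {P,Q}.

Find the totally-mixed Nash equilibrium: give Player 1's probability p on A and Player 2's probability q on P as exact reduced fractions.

p=2/5, q=1/4

P1 indiff ⇒ q·0+(1-q)·6 = q·6+(1-q)·4 ⇒ q(-6) = (1-q)(-2) ⇒ q = 1/4
P2 indiff ⇒ p·6+(1-p)·2 = p·9+(1-p)·0 ⇒ p(-3) = (1-p)(-2) ⇒ p = 2/5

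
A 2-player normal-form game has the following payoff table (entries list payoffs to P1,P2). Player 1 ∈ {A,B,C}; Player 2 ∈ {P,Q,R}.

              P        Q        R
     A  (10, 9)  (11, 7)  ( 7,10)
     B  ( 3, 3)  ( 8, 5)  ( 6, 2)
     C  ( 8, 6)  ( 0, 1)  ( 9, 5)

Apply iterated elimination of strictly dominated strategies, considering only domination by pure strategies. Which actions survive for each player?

P1 drop B (A beats it: P:10>3 Q:11>8 R:7>6)
P2 drop Q (P beats it: A:9>7 C:6>1)
P1→{A,C} P2→{P,R}

Remaining: P1:{A,C} P2:{P,R}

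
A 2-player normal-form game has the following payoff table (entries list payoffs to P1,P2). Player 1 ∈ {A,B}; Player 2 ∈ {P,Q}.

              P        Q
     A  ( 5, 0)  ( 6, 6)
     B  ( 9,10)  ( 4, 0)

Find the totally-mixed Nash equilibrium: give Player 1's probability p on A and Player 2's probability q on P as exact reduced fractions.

P1 indiff ⇒ q·5+(1-q)·6 = q·9+(1-q)·4 ⇒ q(-4) = (1-q)(-2) ⇒ q = 1/3
P2 indiff ⇒ p·0+(1-p)·10 = p·6+(1-p)·0 ⇒ p(-6) = (1-p)(-10) ⇒ p = 5/8

P1 mixes 5/8 on A; P2 mixes 1/3 on P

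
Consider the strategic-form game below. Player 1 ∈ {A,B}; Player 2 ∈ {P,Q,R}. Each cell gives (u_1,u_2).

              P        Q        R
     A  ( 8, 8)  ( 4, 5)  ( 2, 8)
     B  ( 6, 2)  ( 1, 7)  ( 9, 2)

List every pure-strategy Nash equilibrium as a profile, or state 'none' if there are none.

NE set: (A,P)

(A,P): NE
(A,Q): not NE [P2→R gives 8>5]
(A,R): not NE [P1→B gives 9>2]
(B,P): not NE [P1→A gives 8>6; P2→Q gives 7>2]
(B,Q): not NE [P1→A gives 4>1]
(B,R): not NE [P2→Q gives 7>2]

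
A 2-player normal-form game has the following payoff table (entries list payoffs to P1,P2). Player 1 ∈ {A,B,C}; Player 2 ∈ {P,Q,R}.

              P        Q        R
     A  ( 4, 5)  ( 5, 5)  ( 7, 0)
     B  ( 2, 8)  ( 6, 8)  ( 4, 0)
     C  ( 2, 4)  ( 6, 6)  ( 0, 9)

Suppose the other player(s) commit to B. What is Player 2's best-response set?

BR_2 = {P,Q}

u_2(P vs B) = 8
u_2(Q vs B) = 8
u_2(R vs B) = 0
max payoff 8 at {P,Q}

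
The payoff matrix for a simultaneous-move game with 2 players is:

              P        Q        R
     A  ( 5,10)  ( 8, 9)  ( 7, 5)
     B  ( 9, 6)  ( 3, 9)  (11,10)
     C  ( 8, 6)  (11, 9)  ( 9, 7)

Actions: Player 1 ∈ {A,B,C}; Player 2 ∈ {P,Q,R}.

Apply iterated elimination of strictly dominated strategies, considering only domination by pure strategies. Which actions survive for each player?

P1 drop A (C beats it: P:8>5 Q:11>8 R:9>7)
P2 drop P (Q beats it: B:9>6 C:9>6)
P1→{B,C} P2→{Q,R}

Survivors P1:{B,C} P2:{Q,R}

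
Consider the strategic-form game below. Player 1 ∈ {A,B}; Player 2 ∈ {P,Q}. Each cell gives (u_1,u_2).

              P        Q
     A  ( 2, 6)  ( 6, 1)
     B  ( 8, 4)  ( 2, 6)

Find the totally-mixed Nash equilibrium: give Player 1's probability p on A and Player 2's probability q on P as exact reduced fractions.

P1 indiff ⇒ q·2+(1-q)·6 = q·8+(1-q)·2 ⇒ q(-6) = (1-q)(-4) ⇒ q = 2/5
P2 indiff ⇒ p·6+(1-p)·4 = p·1+(1-p)·6 ⇒ p(5) = (1-p)(2) ⇒ p = 2/7

(p,q) = (2/7, 2/5)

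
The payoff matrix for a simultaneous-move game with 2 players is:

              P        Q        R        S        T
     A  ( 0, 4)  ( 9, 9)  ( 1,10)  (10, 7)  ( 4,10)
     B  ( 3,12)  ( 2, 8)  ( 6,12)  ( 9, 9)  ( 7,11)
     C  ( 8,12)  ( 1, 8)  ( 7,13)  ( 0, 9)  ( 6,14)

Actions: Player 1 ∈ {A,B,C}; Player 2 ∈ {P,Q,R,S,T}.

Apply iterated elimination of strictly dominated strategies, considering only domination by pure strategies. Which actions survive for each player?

IESDS → P1:{B,C} P2:{P,R,T}

P2 drop Q (R beats it: A:10>9 B:12>8 C:13>8)
P2 drop S (R beats it: A:10>7 B:12>9 C:13>9)
P1 drop A (B beats it: P:3>0 R:6>1 T:7>4)
P1→{B,C} P2→{P,R,T}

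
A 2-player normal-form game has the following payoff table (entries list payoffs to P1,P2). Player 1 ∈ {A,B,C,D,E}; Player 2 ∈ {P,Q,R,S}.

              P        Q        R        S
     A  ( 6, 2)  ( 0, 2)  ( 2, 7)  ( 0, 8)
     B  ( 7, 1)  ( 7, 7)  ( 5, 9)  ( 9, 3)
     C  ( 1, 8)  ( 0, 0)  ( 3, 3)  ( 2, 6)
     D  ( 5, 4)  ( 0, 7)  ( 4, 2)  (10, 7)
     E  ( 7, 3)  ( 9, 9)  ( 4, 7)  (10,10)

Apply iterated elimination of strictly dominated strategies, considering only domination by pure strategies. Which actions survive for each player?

IESDS → P1:{B,D,E} P2:{Q,R,S}

P1 drop A (B beats it: P:7>6 Q:7>0 R:5>2 S:9>0)
P1 drop C (B beats it: P:7>1 Q:7>0 R:5>3 S:9>2)
P2 drop P (Q beats it: B:7>1 D:7>4 E:9>3)
P1→{B,D,E} P2→{Q,R,S}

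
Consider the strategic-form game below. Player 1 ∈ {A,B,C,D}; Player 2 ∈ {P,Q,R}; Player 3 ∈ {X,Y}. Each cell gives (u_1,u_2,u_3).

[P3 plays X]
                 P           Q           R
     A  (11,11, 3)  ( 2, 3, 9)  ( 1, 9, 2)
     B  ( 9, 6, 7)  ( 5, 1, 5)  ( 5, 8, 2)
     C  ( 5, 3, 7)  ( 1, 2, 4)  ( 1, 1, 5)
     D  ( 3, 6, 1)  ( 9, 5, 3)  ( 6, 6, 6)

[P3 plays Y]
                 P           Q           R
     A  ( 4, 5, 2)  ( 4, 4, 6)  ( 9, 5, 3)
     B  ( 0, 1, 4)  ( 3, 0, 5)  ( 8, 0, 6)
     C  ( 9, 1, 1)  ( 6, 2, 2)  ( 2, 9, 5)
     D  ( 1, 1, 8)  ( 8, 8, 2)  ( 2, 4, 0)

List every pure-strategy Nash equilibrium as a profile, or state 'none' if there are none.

NE set: (A,P,X), (A,R,Y), (D,R,X)

(A,P,X): NE
(A,P,Y): not NE [P1→C gives 9>4; P3→X gives 3>2]
(A,Q,X): not NE [P1→D gives 9>2; P2→P gives 11>3]
(A,Q,Y): not NE [P1→D gives 8>4; P2→R gives 5>4; P3→X gives 9>6]
(A,R,X): not NE [P1→D gives 6>1; P2→P gives 11>9; P3→Y gives 3>2]
(A,R,Y): NE
(B,P,X): not NE [P1→A gives 11>9; P2→R gives 8>6]
(B,P,Y): not NE [P1→C gives 9>0; P3→X gives 7>4]
(B,Q,X): not NE [P1→D gives 9>5; P2→R gives 8>1]
(B,Q,Y): not NE [P1→D gives 8>3; P2→P gives 1>0]
(B,R,X): not NE [P1→D gives 6>5; P3→Y gives 6>2]
(B,R,Y): not NE [P1→A gives 9>8; P2→P gives 1>0]
(C,P,X): not NE [P1→A gives 11>5]
(C,P,Y): not NE [P2→R gives 9>1; P3→X gives 7>1]
(C,Q,X): not NE [P1→D gives 9>1; P2→P gives 3>2]
(C,Q,Y): not NE [P1→D gives 8>6; P2→R gives 9>2; P3→X gives 4>2]
(C,R,X): not NE [P1→D gives 6>1; P2→P gives 3>1]
(C,R,Y): not NE [P1→A gives 9>2]
(D,P,X): not NE [P1→A gives 11>3; P3→Y gives 8>1]
(D,P,Y): not NE [P1→C gives 9>1; P2→Q gives 8>1]
(D,Q,X): not NE [P2→R gives 6>5]
(D,Q,Y): not NE [P3→X gives 3>2]
(D,R,X): NE
(D,R,Y): not NE [P1→A gives 9>2; P2→Q gives 8>4; P3→X gives 6>0]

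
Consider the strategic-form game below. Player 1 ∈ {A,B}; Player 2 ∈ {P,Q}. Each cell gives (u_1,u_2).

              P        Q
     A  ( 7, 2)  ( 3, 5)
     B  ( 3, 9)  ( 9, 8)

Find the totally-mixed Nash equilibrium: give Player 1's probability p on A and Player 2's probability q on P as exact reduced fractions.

P1 indiff ⇒ q·7+(1-q)·3 = q·3+(1-q)·9 ⇒ q(4) = (1-q)(6) ⇒ q = 3/5
P2 indiff ⇒ p·2+(1-p)·9 = p·5+(1-p)·8 ⇒ p(-3) = (1-p)(-1) ⇒ p = 1/4

(p,q) = (1/4, 3/5)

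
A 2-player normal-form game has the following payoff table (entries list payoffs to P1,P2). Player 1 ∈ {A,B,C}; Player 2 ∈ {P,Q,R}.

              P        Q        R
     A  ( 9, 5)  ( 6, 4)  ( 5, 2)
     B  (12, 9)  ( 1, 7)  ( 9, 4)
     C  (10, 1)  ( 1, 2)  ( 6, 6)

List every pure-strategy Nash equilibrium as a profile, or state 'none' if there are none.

Nash profiles: (B,P)

(A,P): not NE [P1→B gives 12>9]
(A,Q): not NE [P2→P gives 5>4]
(A,R): not NE [P1→B gives 9>5; P2→P gives 5>2]
(B,P): NE
(B,Q): not NE [P1→A gives 6>1; P2→P gives 9>7]
(B,R): not NE [P2→P gives 9>4]
(C,P): not NE [P1→B gives 12>10; P2→R gives 6>1]
(C,Q): not NE [P1→A gives 6>1; P2→R gives 6>2]
(C,R): not NE [P1→B gives 9>6]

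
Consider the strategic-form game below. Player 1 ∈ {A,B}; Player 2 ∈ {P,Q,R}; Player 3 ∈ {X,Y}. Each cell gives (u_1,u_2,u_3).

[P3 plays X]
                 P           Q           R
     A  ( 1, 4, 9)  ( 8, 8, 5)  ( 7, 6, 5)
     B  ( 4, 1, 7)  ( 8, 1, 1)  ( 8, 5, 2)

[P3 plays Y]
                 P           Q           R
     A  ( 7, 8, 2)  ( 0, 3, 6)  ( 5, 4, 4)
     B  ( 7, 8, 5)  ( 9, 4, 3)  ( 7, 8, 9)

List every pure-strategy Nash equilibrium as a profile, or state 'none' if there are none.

(A,P,X): not NE [P1→B gives 4>1; P2→Q gives 8>4]
(A,P,Y): not NE [P3→X gives 9>2]
(A,Q,X): not NE [P3→Y gives 6>5]
(A,Q,Y): not NE [P1→B gives 9>0; P2→P gives 8>3]
(A,R,X): not NE [P1→B gives 8>7; P2→Q gives 8>6]
(A,R,Y): not NE [P1→B gives 7>5; P2→P gives 8>4; P3→X gives 5>4]
(B,P,X): not NE [P2→R gives 5>1]
(B,P,Y): not NE [P3→X gives 7>5]
(B,Q,X): not NE [P2→R gives 5>1; P3→Y gives 3>1]
(B,Q,Y): not NE [P2→R gives 8>4]
(B,R,X): not NE [P3→Y gives 9>2]
(B,R,Y): NE

NE set: (B,R,Y)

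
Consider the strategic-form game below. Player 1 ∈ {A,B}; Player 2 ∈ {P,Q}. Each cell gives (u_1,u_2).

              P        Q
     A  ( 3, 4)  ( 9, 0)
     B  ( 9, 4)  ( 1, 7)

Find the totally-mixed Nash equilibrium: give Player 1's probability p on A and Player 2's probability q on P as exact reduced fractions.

P1 indiff ⇒ q·3+(1-q)·9 = q·9+(1-q)·1 ⇒ q(-6) = (1-q)(-8) ⇒ q = 4/7
P2 indiff ⇒ p·4+(1-p)·4 = p·0+(1-p)·7 ⇒ p(4) = (1-p)(3) ⇒ p = 3/7

P1 mixes 3/7 on A; P2 mixes 4/7 on P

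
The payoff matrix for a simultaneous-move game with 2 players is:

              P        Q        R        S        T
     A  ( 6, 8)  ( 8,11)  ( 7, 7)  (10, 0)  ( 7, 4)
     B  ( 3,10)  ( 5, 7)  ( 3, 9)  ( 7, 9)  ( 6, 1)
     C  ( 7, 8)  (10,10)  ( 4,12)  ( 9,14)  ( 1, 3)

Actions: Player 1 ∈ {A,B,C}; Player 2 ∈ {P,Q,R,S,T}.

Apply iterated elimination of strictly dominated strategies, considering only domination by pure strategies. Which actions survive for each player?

P1 drop B (A beats it: P:6>3 Q:8>5 R:7>3 S:10>7 T:7>6)
P2 drop P (Q beats it: A:11>8 C:10>8)
P2 drop T (Q beats it: A:11>4 C:10>3)
P1→{A,C} P2→{Q,R,S}

Remaining: P1:{A,C} P2:{Q,R,S}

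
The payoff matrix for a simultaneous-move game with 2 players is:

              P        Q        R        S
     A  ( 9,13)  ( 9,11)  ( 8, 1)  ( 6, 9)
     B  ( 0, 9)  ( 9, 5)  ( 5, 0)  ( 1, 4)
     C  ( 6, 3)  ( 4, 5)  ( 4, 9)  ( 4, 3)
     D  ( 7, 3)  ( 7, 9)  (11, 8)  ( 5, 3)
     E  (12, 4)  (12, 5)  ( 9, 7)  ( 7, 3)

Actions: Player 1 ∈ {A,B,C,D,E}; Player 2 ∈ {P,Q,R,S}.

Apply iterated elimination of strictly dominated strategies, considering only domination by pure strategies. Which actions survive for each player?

P1 drop A (E beats it: P:12>9 Q:12>9 R:9>8 S:7>6)
P1 drop B (E beats it: P:12>0 Q:12>9 R:9>5 S:7>1)
P1 drop C (D beats it: P:7>6 Q:7>4 R:11>4 S:5>4)
P2 drop P (Q beats it: D:9>3 E:5>4)
P2 drop S (Q beats it: D:9>3 E:5>3)
P1→{D,E} P2→{Q,R}

IESDS → P1:{D,E} P2:{Q,R}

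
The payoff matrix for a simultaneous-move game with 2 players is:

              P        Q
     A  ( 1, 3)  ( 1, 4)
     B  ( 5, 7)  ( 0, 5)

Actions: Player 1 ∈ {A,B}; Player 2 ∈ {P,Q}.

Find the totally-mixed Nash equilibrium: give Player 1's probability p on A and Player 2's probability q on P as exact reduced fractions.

P1 indiff ⇒ q·1+(1-q)·1 = q·5+(1-q)·0 ⇒ q(-4) = (1-q)(-1) ⇒ q = 1/5
P2 indiff ⇒ p·3+(1-p)·7 = p·4+(1-p)·5 ⇒ p(-1) = (1-p)(-2) ⇒ p = 2/3

P1 mixes 2/3 on A; P2 mixes 1/5 on P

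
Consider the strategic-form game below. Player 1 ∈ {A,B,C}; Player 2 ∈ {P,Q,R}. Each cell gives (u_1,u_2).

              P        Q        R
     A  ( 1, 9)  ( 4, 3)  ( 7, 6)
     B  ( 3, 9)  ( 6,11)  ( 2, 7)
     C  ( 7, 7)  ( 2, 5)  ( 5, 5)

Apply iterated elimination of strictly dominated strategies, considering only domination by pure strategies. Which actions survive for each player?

IESDS → P1:{B,C} P2:{P,Q}

P2 drop R (P beats it: A:9>6 B:9>7 C:7>5)
P1 drop A (B beats it: P:3>1 Q:6>4)
P1→{B,C} P2→{P,Q}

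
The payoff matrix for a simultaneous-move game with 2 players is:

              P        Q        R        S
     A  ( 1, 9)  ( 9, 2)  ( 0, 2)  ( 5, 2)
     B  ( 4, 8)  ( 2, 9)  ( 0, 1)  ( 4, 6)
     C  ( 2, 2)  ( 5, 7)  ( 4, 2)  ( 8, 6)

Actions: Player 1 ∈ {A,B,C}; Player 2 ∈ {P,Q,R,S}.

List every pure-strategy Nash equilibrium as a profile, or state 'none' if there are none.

PSNE: ∅

(A,P): not NE [P1→B gives 4>1]
(A,Q): not NE [P2→P gives 9>2]
(A,R): not NE [P1→C gives 4>0; P2→P gives 9>2]
(A,S): not NE [P1→C gives 8>5; P2→P gives 9>2]
(B,P): not NE [P2→Q gives 9>8]
(B,Q): not NE [P1→A gives 9>2]
(B,R): not NE [P1→C gives 4>0; P2→Q gives 9>1]
(B,S): not NE [P1→C gives 8>4; P2→Q gives 9>6]
(C,P): not NE [P1→B gives 4>2; P2→Q gives 7>2]
(C,Q): not NE [P1→A gives 9>5]
(C,R): not NE [P2→Q gives 7>2]
(C,S): not NE [P2→Q gives 7>6]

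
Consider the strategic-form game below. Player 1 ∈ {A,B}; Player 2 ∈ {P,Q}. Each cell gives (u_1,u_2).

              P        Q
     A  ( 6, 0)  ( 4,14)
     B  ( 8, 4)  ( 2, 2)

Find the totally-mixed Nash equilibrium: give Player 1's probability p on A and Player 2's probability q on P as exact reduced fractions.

P1 indiff ⇒ q·6+(1-q)·4 = q·8+(1-q)·2 ⇒ q(-2) = (1-q)(-2) ⇒ q = 1/2
P2 indiff ⇒ p·0+(1-p)·4 = p·14+(1-p)·2 ⇒ p(-14) = (1-p)(-2) ⇒ p = 1/8

p=1/8, q=1/2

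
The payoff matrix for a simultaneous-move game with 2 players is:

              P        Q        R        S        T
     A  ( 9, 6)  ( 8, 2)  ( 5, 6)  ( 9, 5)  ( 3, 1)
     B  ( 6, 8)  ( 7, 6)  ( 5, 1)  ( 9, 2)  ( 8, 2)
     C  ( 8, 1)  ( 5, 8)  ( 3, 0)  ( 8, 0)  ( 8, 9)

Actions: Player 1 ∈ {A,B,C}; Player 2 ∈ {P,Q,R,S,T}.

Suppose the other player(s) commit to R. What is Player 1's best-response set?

P1 best: {A,B}

u_1(A vs R) = 5
u_1(B vs R) = 5
u_1(C vs R) = 3
max payoff 5 at {A,B}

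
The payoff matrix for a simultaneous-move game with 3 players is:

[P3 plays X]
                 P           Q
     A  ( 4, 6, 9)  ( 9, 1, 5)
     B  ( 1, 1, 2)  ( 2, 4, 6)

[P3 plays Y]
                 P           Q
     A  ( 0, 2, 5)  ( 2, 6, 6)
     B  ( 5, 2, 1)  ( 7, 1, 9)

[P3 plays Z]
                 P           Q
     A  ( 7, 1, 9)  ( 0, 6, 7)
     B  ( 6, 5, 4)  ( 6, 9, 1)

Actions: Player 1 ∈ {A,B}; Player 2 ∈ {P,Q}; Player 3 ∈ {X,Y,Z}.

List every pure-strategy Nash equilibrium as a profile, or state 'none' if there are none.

(A,P,X): NE
(A,P,Y): not NE [P1→B gives 5>0; P2→Q gives 6>2; P3→Z gives 9>5]
(A,P,Z): not NE [P2→Q gives 6>1]
(A,Q,X): not NE [P2→P gives 6>1; P3→Z gives 7>5]
(A,Q,Y): not NE [P1→B gives 7>2; P3→Z gives 7>6]
(A,Q,Z): not NE [P1→B gives 6>0]
(B,P,X): not NE [P1→A gives 4>1; P2→Q gives 4>1; P3→Z gives 4>2]
(B,P,Y): not NE [P3→Z gives 4>1]
(B,P,Z): not NE [P1→A gives 7>6; P2→Q gives 9>5]
(B,Q,X): not NE [P1→A gives 9>2; P3→Y gives 9>6]
(B,Q,Y): not NE [P2→P gives 2>1]
(B,Q,Z): not NE [P3→Y gives 9>1]

Nash profiles: (A,P,X)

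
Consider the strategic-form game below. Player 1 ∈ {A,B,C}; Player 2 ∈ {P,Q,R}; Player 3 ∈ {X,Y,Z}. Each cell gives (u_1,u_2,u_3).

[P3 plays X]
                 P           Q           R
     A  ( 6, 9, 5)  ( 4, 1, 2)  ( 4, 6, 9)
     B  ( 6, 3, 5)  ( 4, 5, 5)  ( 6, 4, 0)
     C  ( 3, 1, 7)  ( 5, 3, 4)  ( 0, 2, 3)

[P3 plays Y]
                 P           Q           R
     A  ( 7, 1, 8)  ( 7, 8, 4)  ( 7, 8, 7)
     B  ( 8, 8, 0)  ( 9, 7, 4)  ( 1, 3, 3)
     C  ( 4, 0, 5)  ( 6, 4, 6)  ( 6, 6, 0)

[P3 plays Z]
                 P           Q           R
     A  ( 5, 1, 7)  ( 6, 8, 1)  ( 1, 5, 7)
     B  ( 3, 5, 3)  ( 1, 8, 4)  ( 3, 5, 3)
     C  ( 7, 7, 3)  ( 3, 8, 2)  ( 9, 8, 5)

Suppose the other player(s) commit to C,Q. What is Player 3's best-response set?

argmax u_3 = {Y}

u_3(X vs C,Q) = 4
u_3(Y vs C,Q) = 6
u_3(Z vs C,Q) = 2
max payoff 6 at {Y}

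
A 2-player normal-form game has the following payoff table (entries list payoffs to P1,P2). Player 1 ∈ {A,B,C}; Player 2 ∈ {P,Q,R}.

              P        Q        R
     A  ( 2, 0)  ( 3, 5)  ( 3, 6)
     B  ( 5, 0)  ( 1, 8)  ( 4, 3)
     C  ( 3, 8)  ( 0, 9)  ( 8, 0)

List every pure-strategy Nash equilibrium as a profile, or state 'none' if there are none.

(A,P): not NE [P1→B gives 5>2; P2→R gives 6>0]
(A,Q): not NE [P2→R gives 6>5]
(A,R): not NE [P1→C gives 8>3]
(B,P): not NE [P2→Q gives 8>0]
(B,Q): not NE [P1→A gives 3>1]
(B,R): not NE [P1→C gives 8>4; P2→Q gives 8>3]
(C,P): not NE [P1→B gives 5>3; P2→Q gives 9>8]
(C,Q): not NE [P1→A gives 3>0]
(C,R): not NE [P2→Q gives 9>0]

Equilibria: none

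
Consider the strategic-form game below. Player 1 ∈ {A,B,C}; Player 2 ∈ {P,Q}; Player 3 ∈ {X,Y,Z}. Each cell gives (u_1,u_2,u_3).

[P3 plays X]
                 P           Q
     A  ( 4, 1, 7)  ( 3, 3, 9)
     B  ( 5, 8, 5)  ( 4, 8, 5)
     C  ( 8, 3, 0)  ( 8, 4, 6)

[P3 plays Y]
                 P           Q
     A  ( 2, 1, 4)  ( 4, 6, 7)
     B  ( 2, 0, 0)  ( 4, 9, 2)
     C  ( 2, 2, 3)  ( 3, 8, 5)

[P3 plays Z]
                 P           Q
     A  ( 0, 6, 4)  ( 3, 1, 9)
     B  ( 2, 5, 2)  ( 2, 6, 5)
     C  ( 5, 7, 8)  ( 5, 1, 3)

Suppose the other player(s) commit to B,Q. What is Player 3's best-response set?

BR_3 = {X,Z}

u_3(X vs B,Q) = 5
u_3(Y vs B,Q) = 2
u_3(Z vs B,Q) = 5
max payoff 5 at {X,Z}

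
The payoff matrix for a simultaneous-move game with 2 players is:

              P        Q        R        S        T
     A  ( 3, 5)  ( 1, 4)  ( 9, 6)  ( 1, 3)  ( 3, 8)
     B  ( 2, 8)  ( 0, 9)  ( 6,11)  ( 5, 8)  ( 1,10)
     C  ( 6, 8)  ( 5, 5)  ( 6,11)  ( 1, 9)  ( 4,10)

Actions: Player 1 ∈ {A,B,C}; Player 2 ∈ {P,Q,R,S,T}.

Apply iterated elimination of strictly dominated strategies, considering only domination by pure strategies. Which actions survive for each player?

P2 drop P (R beats it: A:6>5 B:11>8 C:11>8)
P2 drop Q (R beats it: A:6>4 B:11>9 C:11>5)
P2 drop S (R beats it: A:6>3 B:11>8 C:11>9)
P1 drop B (A beats it: R:9>6 T:3>1)
P1→{A,C} P2→{R,T}

Survivors P1:{A,C} P2:{R,T}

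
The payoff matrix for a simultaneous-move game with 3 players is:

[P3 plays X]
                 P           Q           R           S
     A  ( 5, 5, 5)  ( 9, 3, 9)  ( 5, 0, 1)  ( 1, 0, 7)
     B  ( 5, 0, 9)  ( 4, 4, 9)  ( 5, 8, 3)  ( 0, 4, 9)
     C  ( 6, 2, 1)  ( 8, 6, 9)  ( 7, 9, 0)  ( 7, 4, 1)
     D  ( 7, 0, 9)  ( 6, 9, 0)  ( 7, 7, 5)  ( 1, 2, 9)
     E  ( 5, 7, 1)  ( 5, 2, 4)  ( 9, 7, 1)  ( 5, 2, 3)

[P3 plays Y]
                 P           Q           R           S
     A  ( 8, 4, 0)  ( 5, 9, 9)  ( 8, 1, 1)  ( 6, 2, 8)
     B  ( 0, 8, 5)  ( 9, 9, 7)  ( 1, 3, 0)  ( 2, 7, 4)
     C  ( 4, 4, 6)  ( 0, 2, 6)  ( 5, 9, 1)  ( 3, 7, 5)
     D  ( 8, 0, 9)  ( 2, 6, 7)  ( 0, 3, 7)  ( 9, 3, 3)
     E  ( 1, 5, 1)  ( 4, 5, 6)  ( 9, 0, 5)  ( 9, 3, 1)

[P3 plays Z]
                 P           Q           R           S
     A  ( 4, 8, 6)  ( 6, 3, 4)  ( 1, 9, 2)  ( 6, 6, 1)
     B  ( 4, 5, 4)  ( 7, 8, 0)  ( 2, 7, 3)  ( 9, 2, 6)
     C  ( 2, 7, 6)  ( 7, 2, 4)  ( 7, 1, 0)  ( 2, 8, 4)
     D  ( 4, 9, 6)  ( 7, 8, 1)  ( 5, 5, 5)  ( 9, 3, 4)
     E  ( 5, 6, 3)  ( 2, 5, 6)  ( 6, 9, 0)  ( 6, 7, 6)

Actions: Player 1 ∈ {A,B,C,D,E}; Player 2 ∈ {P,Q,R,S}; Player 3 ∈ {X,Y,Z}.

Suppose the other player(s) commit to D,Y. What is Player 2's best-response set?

u_2(P vs D,Y) = 0
u_2(Q vs D,Y) = 6
u_2(R vs D,Y) = 3
u_2(S vs D,Y) = 3
max payoff 6 at {Q}

BR_2 = {Q}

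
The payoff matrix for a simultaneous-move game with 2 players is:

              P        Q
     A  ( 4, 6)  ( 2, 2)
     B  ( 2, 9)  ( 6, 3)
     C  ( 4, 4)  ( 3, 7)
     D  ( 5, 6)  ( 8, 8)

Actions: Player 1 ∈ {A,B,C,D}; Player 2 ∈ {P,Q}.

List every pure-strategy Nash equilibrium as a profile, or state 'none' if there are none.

(A,P): not NE [P1→D gives 5>4]
(A,Q): not NE [P1→D gives 8>2; P2→P gives 6>2]
(B,P): not NE [P1→D gives 5>2]
(B,Q): not NE [P1→D gives 8>6; P2→P gives 9>3]
(C,P): not NE [P1→D gives 5>4; P2→Q gives 7>4]
(C,Q): not NE [P1→D gives 8>3]
(D,P): not NE [P2→Q gives 8>6]
(D,Q): NE

PSNE = {(D,Q)}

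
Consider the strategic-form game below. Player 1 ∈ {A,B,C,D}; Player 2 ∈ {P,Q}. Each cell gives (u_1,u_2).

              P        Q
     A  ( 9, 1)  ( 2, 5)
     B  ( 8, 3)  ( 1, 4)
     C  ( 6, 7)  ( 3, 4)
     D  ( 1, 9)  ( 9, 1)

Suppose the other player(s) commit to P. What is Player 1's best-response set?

u_1(A vs P) = 9
u_1(B vs P) = 8
u_1(C vs P) = 6
u_1(D vs P) = 1
max payoff 9 at {A}

P1 best: {A}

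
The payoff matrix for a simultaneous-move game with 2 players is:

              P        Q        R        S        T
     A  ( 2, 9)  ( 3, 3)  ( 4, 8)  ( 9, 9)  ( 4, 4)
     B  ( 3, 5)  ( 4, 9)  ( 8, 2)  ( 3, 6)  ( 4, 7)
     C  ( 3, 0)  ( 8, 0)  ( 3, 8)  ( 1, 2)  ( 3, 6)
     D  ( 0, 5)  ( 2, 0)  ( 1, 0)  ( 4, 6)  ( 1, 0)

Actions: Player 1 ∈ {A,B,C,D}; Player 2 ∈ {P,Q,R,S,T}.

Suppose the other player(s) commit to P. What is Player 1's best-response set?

u_1(A vs P) = 2
u_1(B vs P) = 3
u_1(C vs P) = 3
u_1(D vs P) = 0
max payoff 3 at {B,C}

argmax u_1 = {B,C}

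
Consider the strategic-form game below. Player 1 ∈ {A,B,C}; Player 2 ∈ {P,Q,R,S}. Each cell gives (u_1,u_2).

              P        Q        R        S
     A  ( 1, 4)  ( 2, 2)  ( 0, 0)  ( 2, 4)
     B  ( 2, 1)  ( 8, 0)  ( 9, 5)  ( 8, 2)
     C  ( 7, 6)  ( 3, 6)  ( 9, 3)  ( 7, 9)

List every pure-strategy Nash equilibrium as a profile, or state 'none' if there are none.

NE set: (B,R)

(A,P): not NE [P1→C gives 7>1]
(A,Q): not NE [P1→B gives 8>2; P2→S gives 4>2]
(A,R): not NE [P1→C gives 9>0; P2→S gives 4>0]
(A,S): not NE [P1→B gives 8>2]
(B,P): not NE [P1→C gives 7>2; P2→R gives 5>1]
(B,Q): not NE [P2→R gives 5>0]
(B,R): NE
(B,S): not NE [P2→R gives 5>2]
(C,P): not NE [P2→S gives 9>6]
(C,Q): not NE [P1→B gives 8>3; P2→S gives 9>6]
(C,R): not NE [P2→S gives 9>3]
(C,S): not NE [P1→B gives 8>7]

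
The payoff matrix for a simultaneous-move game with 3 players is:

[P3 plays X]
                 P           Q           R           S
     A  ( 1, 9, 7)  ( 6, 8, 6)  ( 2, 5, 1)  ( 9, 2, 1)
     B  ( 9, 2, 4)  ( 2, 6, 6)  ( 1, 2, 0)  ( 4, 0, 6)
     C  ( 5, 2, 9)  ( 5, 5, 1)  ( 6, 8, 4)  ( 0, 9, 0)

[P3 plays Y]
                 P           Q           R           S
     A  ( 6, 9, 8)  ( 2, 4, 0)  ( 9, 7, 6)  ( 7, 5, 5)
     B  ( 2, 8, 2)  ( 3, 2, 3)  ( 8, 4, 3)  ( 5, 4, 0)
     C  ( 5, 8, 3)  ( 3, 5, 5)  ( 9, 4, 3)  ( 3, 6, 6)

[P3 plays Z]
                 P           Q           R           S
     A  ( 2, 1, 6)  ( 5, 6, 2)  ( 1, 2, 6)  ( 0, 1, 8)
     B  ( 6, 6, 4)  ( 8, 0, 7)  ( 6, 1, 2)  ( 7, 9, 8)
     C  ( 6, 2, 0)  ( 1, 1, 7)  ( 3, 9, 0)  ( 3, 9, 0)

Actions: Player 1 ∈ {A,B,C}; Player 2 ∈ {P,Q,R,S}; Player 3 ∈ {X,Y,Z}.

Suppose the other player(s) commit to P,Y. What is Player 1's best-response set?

u_1(A vs P,Y) = 6
u_1(B vs P,Y) = 2
u_1(C vs P,Y) = 5
max payoff 6 at {A}

BR_1 = {A}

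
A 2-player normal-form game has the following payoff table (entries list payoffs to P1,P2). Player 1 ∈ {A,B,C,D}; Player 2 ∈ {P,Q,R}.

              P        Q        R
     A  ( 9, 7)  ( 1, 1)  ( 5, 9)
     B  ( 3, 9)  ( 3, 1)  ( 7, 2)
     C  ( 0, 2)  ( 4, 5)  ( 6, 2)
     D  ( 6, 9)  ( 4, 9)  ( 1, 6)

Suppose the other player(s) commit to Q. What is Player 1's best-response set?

P1 best: {C,D}

u_1(A vs Q) = 1
u_1(B vs Q) = 3
u_1(C vs Q) = 4
u_1(D vs Q) = 4
max payoff 4 at {C,D}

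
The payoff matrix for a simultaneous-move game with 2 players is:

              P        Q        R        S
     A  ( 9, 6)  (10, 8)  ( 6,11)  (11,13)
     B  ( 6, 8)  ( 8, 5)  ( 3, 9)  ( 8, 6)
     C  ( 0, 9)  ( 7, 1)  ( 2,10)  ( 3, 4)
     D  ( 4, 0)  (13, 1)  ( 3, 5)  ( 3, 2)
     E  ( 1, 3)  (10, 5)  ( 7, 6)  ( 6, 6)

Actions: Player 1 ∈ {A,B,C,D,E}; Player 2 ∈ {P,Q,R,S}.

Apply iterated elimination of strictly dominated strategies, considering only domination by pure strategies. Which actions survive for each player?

P1 drop B (A beats it: P:9>6 Q:10>8 R:6>3 S:11>8)
P1 drop C (A beats it: P:9>0 Q:10>7 R:6>2 S:11>3)
P2 drop P (Q beats it: A:8>6 D:1>0 E:5>3)
P2 drop Q (R beats it: A:11>8 D:5>1 E:6>5)
P1 drop D (A beats it: R:6>3 S:11>3)
P1→{A,E} P2→{R,S}

Survivors P1:{A,E} P2:{R,S}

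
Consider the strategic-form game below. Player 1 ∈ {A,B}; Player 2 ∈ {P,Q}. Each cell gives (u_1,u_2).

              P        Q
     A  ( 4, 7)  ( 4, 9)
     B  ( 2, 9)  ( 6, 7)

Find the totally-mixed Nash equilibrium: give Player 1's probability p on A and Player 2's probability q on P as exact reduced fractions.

P1 indiff ⇒ q·4+(1-q)·4 = q·2+(1-q)·6 ⇒ q(2) = (1-q)(2) ⇒ q = 1/2
P2 indiff ⇒ p·7+(1-p)·9 = p·9+(1-p)·7 ⇒ p(-2) = (1-p)(-2) ⇒ p = 1/2

(p,q) = (1/2, 1/2)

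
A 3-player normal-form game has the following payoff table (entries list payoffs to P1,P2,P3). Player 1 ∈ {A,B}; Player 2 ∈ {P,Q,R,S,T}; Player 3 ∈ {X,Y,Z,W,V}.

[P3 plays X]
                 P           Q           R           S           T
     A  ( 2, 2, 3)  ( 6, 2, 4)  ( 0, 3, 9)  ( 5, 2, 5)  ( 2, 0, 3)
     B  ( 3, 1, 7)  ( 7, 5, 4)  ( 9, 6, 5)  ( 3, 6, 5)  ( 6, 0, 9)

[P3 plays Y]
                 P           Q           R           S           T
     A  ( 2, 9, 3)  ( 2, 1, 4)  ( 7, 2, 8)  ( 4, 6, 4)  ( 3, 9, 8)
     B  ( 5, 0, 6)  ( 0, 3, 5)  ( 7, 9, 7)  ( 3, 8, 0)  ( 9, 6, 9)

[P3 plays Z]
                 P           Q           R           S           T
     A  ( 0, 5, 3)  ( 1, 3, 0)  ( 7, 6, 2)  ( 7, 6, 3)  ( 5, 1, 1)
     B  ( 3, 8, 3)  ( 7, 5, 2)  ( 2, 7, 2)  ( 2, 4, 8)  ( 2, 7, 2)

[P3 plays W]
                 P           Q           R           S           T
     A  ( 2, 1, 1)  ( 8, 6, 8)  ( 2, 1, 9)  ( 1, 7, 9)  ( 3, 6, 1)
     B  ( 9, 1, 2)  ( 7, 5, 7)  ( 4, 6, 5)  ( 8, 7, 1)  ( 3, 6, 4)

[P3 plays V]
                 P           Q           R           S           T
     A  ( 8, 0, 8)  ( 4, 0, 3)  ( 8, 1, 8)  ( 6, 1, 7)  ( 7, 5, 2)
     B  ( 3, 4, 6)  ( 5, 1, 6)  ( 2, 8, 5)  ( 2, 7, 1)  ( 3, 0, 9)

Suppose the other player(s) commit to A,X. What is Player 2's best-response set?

argmax u_2 = {R}

u_2(P vs A,X) = 2
u_2(Q vs A,X) = 2
u_2(R vs A,X) = 3
u_2(S vs A,X) = 2
u_2(T vs A,X) = 0
max payoff 3 at {R}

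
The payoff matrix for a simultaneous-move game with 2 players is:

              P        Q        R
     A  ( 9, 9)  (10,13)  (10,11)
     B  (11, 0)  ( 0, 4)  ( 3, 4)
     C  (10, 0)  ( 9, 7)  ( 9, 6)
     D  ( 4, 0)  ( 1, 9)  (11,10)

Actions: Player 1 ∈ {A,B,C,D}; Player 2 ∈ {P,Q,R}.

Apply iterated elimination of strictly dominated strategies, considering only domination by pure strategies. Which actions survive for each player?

Survivors P1:{A,D} P2:{Q,R}

P2 drop P (Q beats it: A:13>9 B:4>0 C:7>0 D:9>0)
P1 drop B (A beats it: Q:10>0 R:10>3)
P1 drop C (A beats it: Q:10>9 R:10>9)
P1→{A,D} P2→{Q,R}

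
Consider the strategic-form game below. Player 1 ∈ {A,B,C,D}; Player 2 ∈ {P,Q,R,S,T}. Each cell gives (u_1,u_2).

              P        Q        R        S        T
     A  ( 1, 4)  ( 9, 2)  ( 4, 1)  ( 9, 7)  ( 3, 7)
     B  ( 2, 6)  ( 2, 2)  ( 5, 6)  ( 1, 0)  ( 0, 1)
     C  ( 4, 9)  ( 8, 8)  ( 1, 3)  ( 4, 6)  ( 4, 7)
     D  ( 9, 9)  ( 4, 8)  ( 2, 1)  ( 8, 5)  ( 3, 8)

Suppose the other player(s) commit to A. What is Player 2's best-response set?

BR_2 = {S,T}

u_2(P vs A) = 4
u_2(Q vs A) = 2
u_2(R vs A) = 1
u_2(S vs A) = 7
u_2(T vs A) = 7
max payoff 7 at {S,T}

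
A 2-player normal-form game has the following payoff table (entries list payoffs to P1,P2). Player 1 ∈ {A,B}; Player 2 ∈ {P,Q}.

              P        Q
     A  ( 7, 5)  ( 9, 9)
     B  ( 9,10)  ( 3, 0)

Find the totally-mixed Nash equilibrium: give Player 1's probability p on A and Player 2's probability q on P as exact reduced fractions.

P1 indiff ⇒ q·7+(1-q)·9 = q·9+(1-q)·3 ⇒ q(-2) = (1-q)(-6) ⇒ q = 3/4
P2 indiff ⇒ p·5+(1-p)·10 = p·9+(1-p)·0 ⇒ p(-4) = (1-p)(-10) ⇒ p = 5/7

P1 mixes 5/7 on A; P2 mixes 3/4 on P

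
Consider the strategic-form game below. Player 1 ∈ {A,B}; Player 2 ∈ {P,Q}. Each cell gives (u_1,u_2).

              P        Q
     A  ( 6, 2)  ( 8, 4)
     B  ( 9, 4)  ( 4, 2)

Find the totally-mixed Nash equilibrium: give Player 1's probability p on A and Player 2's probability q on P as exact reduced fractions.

P1 indiff ⇒ q·6+(1-q)·8 = q·9+(1-q)·4 ⇒ q(-3) = (1-q)(-4) ⇒ q = 4/7
P2 indiff ⇒ p·2+(1-p)·4 = p·4+(1-p)·2 ⇒ p(-2) = (1-p)(-2) ⇒ p = 1/2

(p,q) = (1/2, 4/7)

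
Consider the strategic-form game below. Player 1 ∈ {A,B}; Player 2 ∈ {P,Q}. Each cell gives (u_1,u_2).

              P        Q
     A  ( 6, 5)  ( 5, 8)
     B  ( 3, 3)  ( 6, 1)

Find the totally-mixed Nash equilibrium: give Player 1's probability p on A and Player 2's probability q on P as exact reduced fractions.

p=2/5, q=1/4

P1 indiff ⇒ q·6+(1-q)·5 = q·3+(1-q)·6 ⇒ q(3) = (1-q)(1) ⇒ q = 1/4
P2 indiff ⇒ p·5+(1-p)·3 = p·8+(1-p)·1 ⇒ p(-3) = (1-p)(-2) ⇒ p = 2/5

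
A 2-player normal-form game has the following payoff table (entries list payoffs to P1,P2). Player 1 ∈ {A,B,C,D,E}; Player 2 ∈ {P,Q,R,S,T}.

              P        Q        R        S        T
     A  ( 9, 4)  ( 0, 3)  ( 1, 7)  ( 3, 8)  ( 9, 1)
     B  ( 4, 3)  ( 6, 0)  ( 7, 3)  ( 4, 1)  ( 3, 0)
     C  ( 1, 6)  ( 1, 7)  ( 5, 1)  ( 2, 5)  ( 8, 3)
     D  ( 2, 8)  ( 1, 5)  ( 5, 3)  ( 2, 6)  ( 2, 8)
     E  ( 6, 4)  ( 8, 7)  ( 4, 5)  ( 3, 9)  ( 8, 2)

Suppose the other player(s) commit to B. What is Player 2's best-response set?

u_2(P vs B) = 3
u_2(Q vs B) = 0
u_2(R vs B) = 3
u_2(S vs B) = 1
u_2(T vs B) = 0
max payoff 3 at {P,R}

P2 best: {P,R}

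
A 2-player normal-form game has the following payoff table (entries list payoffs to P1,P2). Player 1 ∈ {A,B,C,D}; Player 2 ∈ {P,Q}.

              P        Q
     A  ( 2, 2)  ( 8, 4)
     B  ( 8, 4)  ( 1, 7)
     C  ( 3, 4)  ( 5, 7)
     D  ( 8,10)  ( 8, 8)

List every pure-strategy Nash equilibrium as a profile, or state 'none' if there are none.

(A,P): not NE [P1→D gives 8>2; P2→Q gives 4>2]
(A,Q): NE
(B,P): not NE [P2→Q gives 7>4]
(B,Q): not NE [P1→D gives 8>1]
(C,P): not NE [P1→D gives 8>3; P2→Q gives 7>4]
(C,Q): not NE [P1→D gives 8>5]
(D,P): NE
(D,Q): not NE [P2→P gives 10>8]

PSNE = {(A,Q), (D,P)}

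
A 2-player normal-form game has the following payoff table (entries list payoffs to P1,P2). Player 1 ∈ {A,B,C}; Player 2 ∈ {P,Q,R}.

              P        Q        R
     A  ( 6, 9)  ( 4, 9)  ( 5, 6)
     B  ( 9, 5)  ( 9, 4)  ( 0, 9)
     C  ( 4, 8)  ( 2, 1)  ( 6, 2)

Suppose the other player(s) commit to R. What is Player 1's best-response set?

argmax u_1 = {C}

u_1(A vs R) = 5
u_1(B vs R) = 0
u_1(C vs R) = 6
max payoff 6 at {C}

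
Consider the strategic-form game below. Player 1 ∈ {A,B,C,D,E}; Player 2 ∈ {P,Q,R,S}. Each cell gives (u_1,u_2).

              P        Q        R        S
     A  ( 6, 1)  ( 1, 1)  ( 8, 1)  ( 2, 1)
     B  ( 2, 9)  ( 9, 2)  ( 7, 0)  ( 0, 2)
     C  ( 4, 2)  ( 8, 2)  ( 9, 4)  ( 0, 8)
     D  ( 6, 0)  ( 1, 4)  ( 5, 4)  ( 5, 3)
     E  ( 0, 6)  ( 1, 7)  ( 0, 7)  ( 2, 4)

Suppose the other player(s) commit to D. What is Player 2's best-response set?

argmax u_2 = {Q,R}

u_2(P vs D) = 0
u_2(Q vs D) = 4
u_2(R vs D) = 4
u_2(S vs D) = 3
max payoff 4 at {Q,R}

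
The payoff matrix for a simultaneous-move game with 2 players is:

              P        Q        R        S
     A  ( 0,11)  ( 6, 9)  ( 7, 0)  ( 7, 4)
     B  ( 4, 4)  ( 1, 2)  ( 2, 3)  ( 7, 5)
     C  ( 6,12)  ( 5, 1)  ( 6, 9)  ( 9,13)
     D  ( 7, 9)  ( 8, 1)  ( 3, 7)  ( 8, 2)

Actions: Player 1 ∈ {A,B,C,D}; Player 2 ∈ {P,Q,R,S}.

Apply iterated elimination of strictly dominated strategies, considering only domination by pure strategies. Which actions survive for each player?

IESDS → P1:{C,D} P2:{P,S}

P1 drop B (C beats it: P:6>4 Q:5>1 R:6>2 S:9>7)
P2 drop Q (P beats it: A:11>9 C:12>1 D:9>1)
P2 drop R (P beats it: A:11>0 C:12>9 D:9>7)
P1 drop A (C beats it: P:6>0 S:9>7)
P1→{C,D} P2→{P,S}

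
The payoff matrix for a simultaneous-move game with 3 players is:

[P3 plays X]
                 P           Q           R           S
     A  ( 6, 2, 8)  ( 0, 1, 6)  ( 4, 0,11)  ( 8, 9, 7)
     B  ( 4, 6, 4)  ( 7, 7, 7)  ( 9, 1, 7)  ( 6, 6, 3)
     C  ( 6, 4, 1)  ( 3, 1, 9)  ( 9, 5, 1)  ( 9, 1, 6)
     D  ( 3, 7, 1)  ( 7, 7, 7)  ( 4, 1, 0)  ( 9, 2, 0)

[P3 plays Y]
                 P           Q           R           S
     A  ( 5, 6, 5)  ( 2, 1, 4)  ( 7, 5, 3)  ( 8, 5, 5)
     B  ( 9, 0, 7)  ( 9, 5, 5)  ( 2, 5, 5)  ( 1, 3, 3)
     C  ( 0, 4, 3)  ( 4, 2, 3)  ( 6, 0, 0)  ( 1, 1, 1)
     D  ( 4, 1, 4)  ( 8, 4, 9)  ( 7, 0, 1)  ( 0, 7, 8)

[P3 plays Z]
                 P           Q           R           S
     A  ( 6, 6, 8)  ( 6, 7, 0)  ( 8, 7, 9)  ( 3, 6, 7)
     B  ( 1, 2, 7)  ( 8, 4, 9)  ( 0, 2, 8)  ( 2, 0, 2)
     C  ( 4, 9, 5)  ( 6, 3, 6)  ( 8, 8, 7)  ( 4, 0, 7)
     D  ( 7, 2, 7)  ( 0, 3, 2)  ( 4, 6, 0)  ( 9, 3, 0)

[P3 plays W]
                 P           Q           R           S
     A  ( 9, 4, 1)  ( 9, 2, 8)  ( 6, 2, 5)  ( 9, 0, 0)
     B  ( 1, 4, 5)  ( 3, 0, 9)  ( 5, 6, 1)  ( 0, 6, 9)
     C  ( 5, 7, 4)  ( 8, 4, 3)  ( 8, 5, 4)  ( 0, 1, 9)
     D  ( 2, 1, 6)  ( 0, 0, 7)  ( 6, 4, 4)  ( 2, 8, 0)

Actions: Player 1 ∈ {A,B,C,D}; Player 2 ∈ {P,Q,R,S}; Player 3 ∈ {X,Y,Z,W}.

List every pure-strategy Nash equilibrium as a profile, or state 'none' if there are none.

PSNE = {(B,Q,Z)}

(A,P,X): not NE [P2→S gives 9>2]
(A,P,Y): not NE [P1→B gives 9>5; P3→Z gives 8>5]
(A,P,Z): not NE [P1→D gives 7>6; P2→R gives 7>6]
(A,P,W): not NE [P3→Z gives 8>1]
(A,Q,X): not NE [P1→D gives 7>0; P2→S gives 9>1; P3→W gives 8>6]
(A,Q,Y): not NE [P1→B gives 9>2; P2→P gives 6>1; P3→W gives 8>4]
(A,Q,Z): not NE [P1→B gives 8>6; P3→W gives 8>0]
(A,Q,W): not NE [P2→P gives 4>2]
(A,R,X): not NE [P1→C gives 9>4; P2→S gives 9>0]
(A,R,Y): not NE [P2→P gives 6>5; P3→X gives 11>3]
(A,R,Z): not NE [P3→X gives 11>9]
(A,R,W): not NE [P1→C gives 8>6; P2→P gives 4>2; P3→X gives 11>5]
(A,S,X): not NE [P1→D gives 9>8]
(A,S,Y): not NE [P2→P gives 6>5; P3→Z gives 7>5]
(A,S,Z): not NE [P1→D gives 9>3; P2→R gives 7>6]
(A,S,W): not NE [P2→P gives 4>0; P3→Z gives 7>0]
(B,P,X): not NE [P1→C gives 6>4; P2→Q gives 7>6; P3→Z gives 7>4]
(B,P,Y): not NE [P2→R gives 5>0]
(B,P,Z): not NE [P1→D gives 7>1; P2→Q gives 4>2]
(B,P,W): not NE [P1→A gives 9>1; P2→S gives 6>4; P3→Z gives 7>5]
(B,Q,X): not NE [P3→W gives 9>7]
(B,Q,Y): not NE [P3→W gives 9>5]
(B,Q,Z): NE
(B,Q,W): not NE [P1→A gives 9>3; P2→S gives 6>0]
(B,R,X): not NE [P2→Q gives 7>1; P3→Z gives 8>7]
(B,R,Y): not NE [P1→D gives 7>2; P3→Z gives 8>5]
(B,R,Z): not NE [P1→C gives 8>0; P2→Q gives 4>2]
(B,R,W): not NE [P1→C gives 8>5; P3→Z gives 8>1]
(B,S,X): not NE [P1→D gives 9>6; P2→Q gives 7>6; P3→W gives 9>3]
(B,S,Y): not NE [P1→A gives 8>1; P2→R gives 5>3; P3→W gives 9>3]
(B,S,Z): not NE [P1→D gives 9>2; P2→Q gives 4>0; P3→W gives 9>2]
(B,S,W): not NE [P1→A gives 9>0]
(C,P,X): not NE [P2→R gives 5>4; P3→Z gives 5>1]
(C,P,Y): not NE [P1→B gives 9>0; P3→Z gives 5>3]
(C,P,Z): not NE [P1→D gives 7>4]
(C,P,W): not NE [P1→A gives 9>5; P3→Z gives 5>4]
(C,Q,X): not NE [P1→D gives 7>3; P2→R gives 5>1]
(C,Q,Y): not NE [P1→B gives 9>4; P2→P gives 4>2; P3→X gives 9>3]
(C,Q,Z): not NE [P1→B gives 8>6; P2→P gives 9>3; P3→X gives 9>6]
(C,Q,W): not NE [P1→A gives 9>8; P2→P gives 7>4; P3→X gives 9>3]
(C,R,X): not NE [P3→Z gives 7>1]
(C,R,Y): not NE [P1→D gives 7>6; P2→P gives 4>0; P3→Z gives 7>0]
(C,R,Z): not NE [P2→P gives 9>8]
(C,R,W): not NE [P2→P gives 7>5; P3→Z gives 7>4]
(C,S,X): not NE [P2→R gives 5>1; P3→W gives 9>6]
(C,S,Y): not NE [P1→A gives 8>1; P2→P gives 4>1; P3→W gives 9>1]
(C,S,Z): not NE [P1→D gives 9>4; P2→P gives 9>0; P3→W gives 9>7]
(C,S,W): not NE [P1→A gives 9>0; P2→P gives 7>1]
(D,P,X): not NE [P1→C gives 6>3; P3→Z gives 7>1]
(D,P,Y): not NE [P1→B gives 9>4; P2→S gives 7>1; P3→Z gives 7>4]
(D,P,Z): not NE [P2→R gives 6>2]
(D,P,W): not NE [P1→A gives 9>2; P2→S gives 8>1; P3→Z gives 7>6]
(D,Q,X): not NE [P3→Y gives 9>7]
(D,Q,Y): not NE [P1→B gives 9>8; P2→S gives 7>4]
(D,Q,Z): not NE [P1→B gives 8>0; P2→R gives 6>3; P3→Y gives 9>2]
(D,Q,W): not NE [P1→A gives 9>0; P2→S gives 8>0; P3→Y gives 9>7]
(D,R,X): not NE [P1→C gives 9>4; P2→Q gives 7>1; P3→W gives 4>0]
(D,R,Y): not NE [P2→S gives 7>0; P3→W gives 4>1]
(D,R,Z): not NE [P1→C gives 8>4; P3→W gives 4>0]
(D,R,W): not NE [P1→C gives 8>6; P2→S gives 8>4]
(D,S,X): not NE [P2→Q gives 7>2; P3→Y gives 8>0]
(D,S,Y): not NE [P1→A gives 8>0]
(D,S,Z): not NE [P2→R gives 6>3; P3→Y gives 8>0]
(D,S,W): not NE [P1→A gives 9>2; P3→Y gives 8>0]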